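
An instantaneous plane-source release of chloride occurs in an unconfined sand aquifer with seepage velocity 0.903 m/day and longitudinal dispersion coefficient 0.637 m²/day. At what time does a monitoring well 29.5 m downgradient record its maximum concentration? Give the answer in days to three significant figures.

For the 1D instantaneous-source solution, setting ∂C/∂t = 0 at fixed x gives v²t² + 2Dt − x² = 0, so t = (√(D² + v²x²) − D)/v².
√(D² + v²x²) = √(0.637² + 0.903² × 29.5²) = 26.65; v² = 0.815409.
t = (26.65 − 0.637)/0.815409 = 31.9 days (vs. the pure-advection estimate x/v = 32.7 d).

31.9 days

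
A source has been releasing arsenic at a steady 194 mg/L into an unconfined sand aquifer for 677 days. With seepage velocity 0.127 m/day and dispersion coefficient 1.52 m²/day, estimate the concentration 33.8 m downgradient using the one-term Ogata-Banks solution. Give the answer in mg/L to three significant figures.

170 mg/L

For a continuous step input, C/C₀ ≈ ½·erfc((x−vt)/(2√(Dt))).
vt = 0.127 × 677 = 85.979 m and 2√(Dt) = 2√(1.52 × 677) = 64.16 m.
Argument (x−vt)/(2√(Dt)) = (33.8 − 85.979)/64.16 = -0.8133; ½·erfc(-0.8133) = 0.8750.
C = 194 × 0.8750 = 170 mg/L.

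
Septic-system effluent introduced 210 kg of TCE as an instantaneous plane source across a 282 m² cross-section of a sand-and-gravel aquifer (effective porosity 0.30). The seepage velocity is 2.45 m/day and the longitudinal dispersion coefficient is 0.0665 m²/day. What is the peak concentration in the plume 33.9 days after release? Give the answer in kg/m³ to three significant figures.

The peak of an instantaneous 1D plume sits at x = vt; there the Gaussian factor is 1 and C_max = M/(n_e·A·√(4πDt)), where n_e·A is the pore area the mass is dissolved in.
√(4πDt) = √(4π × 0.0665 × 33.9) = 5.322 m, so C_max = 210/(0.30 × 282 × 5.322) = 0.466 kg/m³.

0.466 kg/m³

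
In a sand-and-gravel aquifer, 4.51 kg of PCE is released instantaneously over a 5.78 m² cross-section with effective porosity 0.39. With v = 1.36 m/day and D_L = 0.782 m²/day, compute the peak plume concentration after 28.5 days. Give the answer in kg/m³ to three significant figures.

The peak of an instantaneous 1D plume sits at x = vt; there the Gaussian factor is 1 and C_max = M/(n_e·A·√(4πDt)), where n_e·A is the pore area the mass is dissolved in.
√(4πDt) = √(4π × 0.782 × 28.5) = 16.74 m, so C_max = 4.51/(0.39 × 5.78 × 16.74) = 0.120 kg/m³.

0.120 kg/m³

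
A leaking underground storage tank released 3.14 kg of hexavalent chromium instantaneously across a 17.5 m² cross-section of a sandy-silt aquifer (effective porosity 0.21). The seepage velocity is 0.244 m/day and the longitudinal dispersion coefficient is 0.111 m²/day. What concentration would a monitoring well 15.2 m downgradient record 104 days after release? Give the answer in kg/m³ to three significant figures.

0.00753 kg/m³

For an instantaneous plane source, C(x,t) = M/(n_e·A·√(4πDt)) · exp(−(x−vt)²/(4Dt)), with n_e·A the pore (flow) area.
Plume center vt = 0.244 × 104 = 25.376 m, so the well at 15.2 m is 10.176 m upgradient of the peak.
√(4πDt) = 12.04 m, giving peak height M/(n_e·A·√(4πDt)) = 3.14/(0.21 × 17.5 × 12.04) = 0.07097 kg/m³.
(x−vt)²/(4Dt) = (-10.176)²/(4 × 0.111 × 104) = 2.243; exp(−2.243) = 0.1061.
C = 0.07097 × 0.1061 = 0.00753 kg/m³.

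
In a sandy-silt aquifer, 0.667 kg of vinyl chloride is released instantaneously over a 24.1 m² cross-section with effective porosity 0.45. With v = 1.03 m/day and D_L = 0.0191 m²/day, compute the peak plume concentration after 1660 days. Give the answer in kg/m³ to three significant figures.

0.00308 kg/m³

The peak of an instantaneous 1D plume sits at x = vt; there the Gaussian factor is 1 and C_max = M/(n_e·A·√(4πDt)), where n_e·A is the pore area the mass is dissolved in.
√(4πDt) = √(4π × 0.0191 × 1660) = 19.96 m, so C_max = 0.667/(0.45 × 24.1 × 19.96) = 0.00308 kg/m³.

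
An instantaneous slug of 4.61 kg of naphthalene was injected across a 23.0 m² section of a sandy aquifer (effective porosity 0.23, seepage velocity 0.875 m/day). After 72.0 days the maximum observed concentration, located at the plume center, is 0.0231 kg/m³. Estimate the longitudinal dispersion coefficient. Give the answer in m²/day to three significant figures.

At the plume center C_max = M/(n_e·A·√(4πDt)), so D = M²/(4πt·(n_e·A·C_max)²).
n_e·A·C_max = 0.23 × 23.0 × 0.0231 = 0.1222 kg/m.
D = 4.61²/(4π × 72.0 × 0.1222²) = 1.57 m²/day.

1.57 m²/day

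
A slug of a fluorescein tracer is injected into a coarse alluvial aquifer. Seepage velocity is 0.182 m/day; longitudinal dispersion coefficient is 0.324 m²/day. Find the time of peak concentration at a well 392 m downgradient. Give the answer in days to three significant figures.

For the 1D instantaneous-source solution, setting ∂C/∂t = 0 at fixed x gives v²t² + 2Dt − x² = 0, so t = (√(D² + v²x²) − D)/v².
√(D² + v²x²) = √(0.324² + 0.182² × 392²) = 71.34; v² = 0.033124.
t = (71.34 − 0.324)/0.033124 = 2140 days (vs. the pure-advection estimate x/v = 2150 d).

2140 days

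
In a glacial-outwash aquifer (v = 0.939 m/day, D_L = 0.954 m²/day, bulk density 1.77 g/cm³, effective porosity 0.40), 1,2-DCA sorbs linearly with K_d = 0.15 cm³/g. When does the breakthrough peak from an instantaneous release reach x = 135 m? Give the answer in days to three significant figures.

Retardation factor R = 1 + ρ_b·K_d/n = 1 + 1.77 × 0.15/0.40 = 1.664.
Sorption retards both mechanisms: v_R = v/R = 0.5643 m/day, D_R = D/R = 0.5733 m²/day.
Peak time from v_R²t² + 2D_R t − x² = 0: t = (√(D_R² + v_R²x²) − D_R)/v_R².
√(D_R² + v_R²x²) = √(0.5733² + 0.5643² × 135²) = 76.18; v_R² = 0.3184.
t = (76.18 − 0.5733)/0.3184 = 237 days.

237 days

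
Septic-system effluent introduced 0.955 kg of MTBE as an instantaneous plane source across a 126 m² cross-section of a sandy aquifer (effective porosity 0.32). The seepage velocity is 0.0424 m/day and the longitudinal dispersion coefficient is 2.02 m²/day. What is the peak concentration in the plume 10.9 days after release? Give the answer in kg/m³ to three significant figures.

The peak of an instantaneous 1D plume sits at x = vt; there the Gaussian factor is 1 and C_max = M/(n_e·A·√(4πDt)), where n_e·A is the pore area the mass is dissolved in.
√(4πDt) = √(4π × 2.02 × 10.9) = 16.63 m, so C_max = 0.955/(0.32 × 126 × 16.63) = 0.00142 kg/m³.

0.00142 kg/m³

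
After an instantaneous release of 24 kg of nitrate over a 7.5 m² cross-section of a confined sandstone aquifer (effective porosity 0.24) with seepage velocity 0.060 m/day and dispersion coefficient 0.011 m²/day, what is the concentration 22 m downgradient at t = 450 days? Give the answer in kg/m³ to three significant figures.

For an instantaneous plane source, C(x,t) = M/(n_e·A·√(4πDt)) · exp(−(x−vt)²/(4Dt)), with n_e·A the pore (flow) area.
Plume center vt = 0.060 × 450 = 27 m, so the well at 22 m is 5 m upgradient of the peak.
√(4πDt) = 7.887 m, giving peak height M/(n_e·A·√(4πDt)) = 24/(0.24 × 7.5 × 7.887) = 1.691 kg/m³.
(x−vt)²/(4Dt) = (-5)²/(4 × 0.011 × 450) = 1.263; exp(−1.263) = 0.2828.
C = 1.691 × 0.2828 = 0.478 kg/m³.

0.478 kg/m³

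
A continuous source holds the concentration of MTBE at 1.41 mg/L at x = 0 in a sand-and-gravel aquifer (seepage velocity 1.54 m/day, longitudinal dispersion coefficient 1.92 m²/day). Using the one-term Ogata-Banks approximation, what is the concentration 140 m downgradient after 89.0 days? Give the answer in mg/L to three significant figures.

For a continuous step input, C/C₀ ≈ ½·erfc((x−vt)/(2√(Dt))).
vt = 1.54 × 89.0 = 137.06 m and 2√(Dt) = 2√(1.92 × 89.0) = 26.14 m.
Argument (x−vt)/(2√(Dt)) = (140 − 137.06)/26.14 = 0.1125; ½·erfc(0.1125) = 0.4368.
C = 1.41 × 0.4368 = 0.616 mg/L.

0.616 mg/L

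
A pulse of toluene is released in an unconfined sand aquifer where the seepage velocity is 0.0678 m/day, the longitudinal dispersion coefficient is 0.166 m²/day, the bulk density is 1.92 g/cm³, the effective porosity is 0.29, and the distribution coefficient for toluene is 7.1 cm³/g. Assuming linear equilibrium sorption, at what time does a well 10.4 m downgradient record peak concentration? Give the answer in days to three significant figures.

Retardation factor R = 1 + ρ_b·K_d/n = 1 + 1.92 × 7.1/0.29 = 48.01.
Sorption retards both mechanisms: v_R = v/R = 0.001412 m/day, D_R = D/R = 0.003458 m²/day.
Peak time from v_R²t² + 2D_R t − x² = 0: t = (√(D_R² + v_R²x²) − D_R)/v_R².
√(D_R² + v_R²x²) = √(0.003458² + 0.001412² × 10.4²) = 0.01509; v_R² = 1.994e-06.
t = (0.01509 − 0.003458)/1.994e-06 = 5830 days.

5830 days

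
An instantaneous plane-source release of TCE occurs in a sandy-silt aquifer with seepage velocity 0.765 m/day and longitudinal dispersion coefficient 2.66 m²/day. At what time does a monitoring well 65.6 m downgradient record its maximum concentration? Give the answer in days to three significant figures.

For the 1D instantaneous-source solution, setting ∂C/∂t = 0 at fixed x gives v²t² + 2Dt − x² = 0, so t = (√(D² + v²x²) − D)/v².
√(D² + v²x²) = √(2.66² + 0.765² × 65.6²) = 50.25; v² = 0.585225.
t = (50.25 − 2.66)/0.585225 = 81.3 days (vs. the pure-advection estimate x/v = 85.8 d).

81.3 days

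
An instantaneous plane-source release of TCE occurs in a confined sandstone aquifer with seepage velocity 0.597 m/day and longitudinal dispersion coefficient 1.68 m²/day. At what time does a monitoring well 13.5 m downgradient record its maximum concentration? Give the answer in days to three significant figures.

For the 1D instantaneous-source solution, setting ∂C/∂t = 0 at fixed x gives v²t² + 2Dt − x² = 0, so t = (√(D² + v²x²) − D)/v².
√(D² + v²x²) = √(1.68² + 0.597² × 13.5²) = 8.233; v² = 0.356409.
t = (8.233 − 1.68)/0.356409 = 18.4 days (vs. the pure-advection estimate x/v = 22.6 d).

18.4 days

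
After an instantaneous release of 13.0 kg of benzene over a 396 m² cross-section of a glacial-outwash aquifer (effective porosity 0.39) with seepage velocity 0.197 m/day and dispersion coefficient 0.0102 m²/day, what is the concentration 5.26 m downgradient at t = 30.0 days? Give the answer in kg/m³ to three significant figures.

0.0304 kg/m³

For an instantaneous plane source, C(x,t) = M/(n_e·A·√(4πDt)) · exp(−(x−vt)²/(4Dt)), with n_e·A the pore (flow) area.
Plume center vt = 0.197 × 30.0 = 5.91 m, so the well at 5.26 m is 0.65 m upgradient of the peak.
√(4πDt) = 1.961 m, giving peak height M/(n_e·A·√(4πDt)) = 13.0/(0.39 × 396 × 1.961) = 0.04292 kg/m³.
(x−vt)²/(4Dt) = (-0.65)²/(4 × 0.0102 × 30.0) = 0.3452; exp(−0.3452) = 0.7081.
C = 0.04292 × 0.7081 = 0.0304 kg/m³.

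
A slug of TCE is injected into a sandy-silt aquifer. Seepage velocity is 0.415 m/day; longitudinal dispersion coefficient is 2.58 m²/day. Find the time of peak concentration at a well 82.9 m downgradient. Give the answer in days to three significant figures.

For the 1D instantaneous-source solution, setting ∂C/∂t = 0 at fixed x gives v²t² + 2Dt − x² = 0, so t = (√(D² + v²x²) − D)/v².
√(D² + v²x²) = √(2.58² + 0.415² × 82.9²) = 34.50; v² = 0.172225.
t = (34.50 − 2.58)/0.172225 = 185 days (vs. the pure-advection estimate x/v = 200 d).

185 days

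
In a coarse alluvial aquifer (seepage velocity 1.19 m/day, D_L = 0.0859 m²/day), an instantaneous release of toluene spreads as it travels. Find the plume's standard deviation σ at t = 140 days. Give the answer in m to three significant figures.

Dispersive spreading gives a Gaussian with σ² = 2Dt; advection only shifts the center.
σ = √(2 × 0.0859 × 140) = 4.90 m.

4.90 m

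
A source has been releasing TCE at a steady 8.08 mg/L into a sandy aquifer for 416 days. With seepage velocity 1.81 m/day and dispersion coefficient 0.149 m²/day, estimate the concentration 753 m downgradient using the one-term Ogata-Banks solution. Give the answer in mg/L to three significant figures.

For a continuous step input, C/C₀ ≈ ½·erfc((x−vt)/(2√(Dt))).
vt = 1.81 × 416 = 752.96 m and 2√(Dt) = 2√(0.149 × 416) = 15.75 m.
Argument (x−vt)/(2√(Dt)) = (753 − 752.96)/15.75 = 0.002540; ½·erfc(0.002540) = 0.4986.
C = 8.08 × 0.4986 = 4.03 mg/L.

4.03 mg/L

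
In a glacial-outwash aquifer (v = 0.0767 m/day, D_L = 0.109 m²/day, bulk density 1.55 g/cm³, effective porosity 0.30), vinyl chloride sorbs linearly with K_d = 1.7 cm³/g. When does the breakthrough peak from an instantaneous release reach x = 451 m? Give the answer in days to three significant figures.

Retardation factor R = 1 + ρ_b·K_d/n = 1 + 1.55 × 1.7/0.30 = 9.783.
Sorption retards both mechanisms: v_R = v/R = 0.007840 m/day, D_R = D/R = 0.01114 m²/day.
Peak time from v_R²t² + 2D_R t − x² = 0: t = (√(D_R² + v_R²x²) − D_R)/v_R².
√(D_R² + v_R²x²) = √(0.01114² + 0.007840² × 451²) = 3.536; v_R² = 6.147e-05.
t = (3.536 − 0.01114)/6.147e-05 = 57300 days.

57300 days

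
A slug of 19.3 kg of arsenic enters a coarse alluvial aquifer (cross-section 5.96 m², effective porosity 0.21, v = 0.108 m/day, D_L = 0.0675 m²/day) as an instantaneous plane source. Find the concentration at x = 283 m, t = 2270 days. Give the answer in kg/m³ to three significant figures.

For an instantaneous plane source, C(x,t) = M/(n_e·A·√(4πDt)) · exp(−(x−vt)²/(4Dt)), with n_e·A the pore (flow) area.
Plume center vt = 0.108 × 2270 = 245.16 m, so the well at 283 m is 37.84 m downgradient of the peak.
√(4πDt) = 43.88 m, giving peak height M/(n_e·A·√(4πDt)) = 19.3/(0.21 × 5.96 × 43.88) = 0.3514 kg/m³.
(x−vt)²/(4Dt) = (37.84)²/(4 × 0.0675 × 2270) = 2.336; exp(−2.336) = 0.09671.
C = 0.3514 × 0.09671 = 0.0340 kg/m³.

0.0340 kg/m³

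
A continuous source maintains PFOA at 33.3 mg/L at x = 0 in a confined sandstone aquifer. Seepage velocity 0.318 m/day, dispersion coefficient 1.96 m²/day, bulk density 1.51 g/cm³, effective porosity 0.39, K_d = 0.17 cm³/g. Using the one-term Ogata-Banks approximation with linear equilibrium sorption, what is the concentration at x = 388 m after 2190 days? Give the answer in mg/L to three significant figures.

Retardation factor R = 1 + ρ_b·K_d/n = 1 + 1.51 × 0.17/0.39 = 1.658.
Sorption retards both mechanisms: v_R = v/R = 0.1918 m/day, D_R = D/R = 1.182 m²/day.
v_R·t = 0.1918 × 2190 = 420.042 m; 2√(D_R t) = 101.8 m; argument = (388 − 420.042)/101.8 = -0.3148.
C = C₀ × ½·erfc(-0.3148) = 33.3 × 0.6719 = 22.4 mg/L.

22.4 mg/L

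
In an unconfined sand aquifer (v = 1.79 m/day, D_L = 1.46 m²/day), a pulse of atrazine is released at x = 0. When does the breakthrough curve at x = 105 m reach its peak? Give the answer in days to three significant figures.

For the 1D instantaneous-source solution, setting ∂C/∂t = 0 at fixed x gives v²t² + 2Dt − x² = 0, so t = (√(D² + v²x²) − D)/v².
√(D² + v²x²) = √(1.46² + 1.79² × 105²) = 188.0; v² = 3.2041.
t = (188.0 − 1.46)/3.2041 = 58.2 days (vs. the pure-advection estimate x/v = 58.7 d).

58.2 days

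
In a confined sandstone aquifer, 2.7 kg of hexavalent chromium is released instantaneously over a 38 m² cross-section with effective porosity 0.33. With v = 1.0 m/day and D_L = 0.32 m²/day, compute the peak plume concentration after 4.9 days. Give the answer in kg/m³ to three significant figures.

0.0485 kg/m³

The peak of an instantaneous 1D plume sits at x = vt; there the Gaussian factor is 1 and C_max = M/(n_e·A·√(4πDt)), where n_e·A is the pore area the mass is dissolved in.
√(4πDt) = √(4π × 0.32 × 4.9) = 4.439 m, so C_max = 2.7/(0.33 × 38 × 4.439) = 0.0485 kg/m³.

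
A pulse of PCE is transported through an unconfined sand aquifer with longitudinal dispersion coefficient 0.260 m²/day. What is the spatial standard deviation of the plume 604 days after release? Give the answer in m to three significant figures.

Dispersive spreading gives a Gaussian with σ² = 2Dt; advection only shifts the center.
σ = √(2 × 0.260 × 604) = 17.7 m.

17.7 m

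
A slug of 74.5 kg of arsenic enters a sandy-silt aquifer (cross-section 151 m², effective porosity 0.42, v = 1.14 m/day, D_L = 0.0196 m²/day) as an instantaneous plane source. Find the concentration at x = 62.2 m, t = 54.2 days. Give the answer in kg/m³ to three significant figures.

0.309 kg/m³

For an instantaneous plane source, C(x,t) = M/(n_e·A·√(4πDt)) · exp(−(x−vt)²/(4Dt)), with n_e·A the pore (flow) area.
Plume center vt = 1.14 × 54.2 = 61.788 m, so the well at 62.2 m is 0.412 m downgradient of the peak.
√(4πDt) = 3.654 m, giving peak height M/(n_e·A·√(4πDt)) = 74.5/(0.42 × 151 × 3.654) = 0.3215 kg/m³.
(x−vt)²/(4Dt) = (0.412)²/(4 × 0.0196 × 54.2) = 0.03995; exp(−0.03995) = 0.9608.
C = 0.3215 × 0.9608 = 0.309 kg/m³.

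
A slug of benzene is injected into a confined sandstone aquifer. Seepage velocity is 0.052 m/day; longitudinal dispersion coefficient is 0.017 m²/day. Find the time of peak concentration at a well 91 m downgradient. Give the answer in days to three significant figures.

1740 days

For the 1D instantaneous-source solution, setting ∂C/∂t = 0 at fixed x gives v²t² + 2Dt − x² = 0, so t = (√(D² + v²x²) − D)/v².
√(D² + v²x²) = √(0.017² + 0.052² × 91²) = 4.732; v² = 0.002704.
t = (4.732 − 0.017)/0.002704 = 1740 days (vs. the pure-advection estimate x/v = 1750 d).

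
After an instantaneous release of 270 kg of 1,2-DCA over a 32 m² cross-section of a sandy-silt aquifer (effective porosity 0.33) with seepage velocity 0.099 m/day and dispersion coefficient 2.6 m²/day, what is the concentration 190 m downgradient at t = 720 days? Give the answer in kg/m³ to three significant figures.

0.0254 kg/m³

For an instantaneous plane source, C(x,t) = M/(n_e·A·√(4πDt)) · exp(−(x−vt)²/(4Dt)), with n_e·A the pore (flow) area.
Plume center vt = 0.099 × 720 = 71.28 m, so the well at 190 m is 118.72 m downgradient of the peak.
√(4πDt) = 153.4 m, giving peak height M/(n_e·A·√(4πDt)) = 270/(0.33 × 32 × 153.4) = 0.1667 kg/m³.
(x−vt)²/(4Dt) = (118.72)²/(4 × 2.6 × 720) = 1.882; exp(−1.882) = 0.1523.
C = 0.1667 × 0.1523 = 0.0254 kg/m³.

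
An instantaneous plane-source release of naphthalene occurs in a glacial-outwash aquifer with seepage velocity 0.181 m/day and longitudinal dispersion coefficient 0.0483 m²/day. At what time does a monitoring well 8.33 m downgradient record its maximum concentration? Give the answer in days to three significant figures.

44.6 days

For the 1D instantaneous-source solution, setting ∂C/∂t = 0 at fixed x gives v²t² + 2Dt − x² = 0, so t = (√(D² + v²x²) − D)/v².
√(D² + v²x²) = √(0.0483² + 0.181² × 8.33²) = 1.509; v² = 0.032761.
t = (1.509 − 0.0483)/0.032761 = 44.6 days (vs. the pure-advection estimate x/v = 46.0 d).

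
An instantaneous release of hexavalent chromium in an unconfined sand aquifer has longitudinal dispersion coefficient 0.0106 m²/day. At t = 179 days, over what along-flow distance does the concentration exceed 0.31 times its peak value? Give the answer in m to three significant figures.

The plume is Gaussian with σ = √(2Dt) = √(2 × 0.0106 × 179) = 1.948 m.
C/C_peak = exp(−Δx²/(2σ²)) = 0.31 ⇒ Δx = σ·√(−2 ln 0.31) = 1.948 × 1.530 = 2.980 m.
Width = 2Δx = 5.96 m.

5.96 m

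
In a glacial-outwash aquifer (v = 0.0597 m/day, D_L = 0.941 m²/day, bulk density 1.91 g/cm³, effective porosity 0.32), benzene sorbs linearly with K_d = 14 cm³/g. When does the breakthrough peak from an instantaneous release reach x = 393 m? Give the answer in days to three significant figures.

535000 days

Retardation factor R = 1 + ρ_b·K_d/n = 1 + 1.91 × 14/0.32 = 84.56.
Sorption retards both mechanisms: v_R = v/R = 0.0007060 m/day, D_R = D/R = 0.01113 m²/day.
Peak time from v_R²t² + 2D_R t − x² = 0: t = (√(D_R² + v_R²x²) − D_R)/v_R².
√(D_R² + v_R²x²) = √(0.01113² + 0.0007060² × 393²) = 0.2777; v_R² = 4.984e-07.
t = (0.2777 − 0.01113)/4.984e-07 = 535000 days.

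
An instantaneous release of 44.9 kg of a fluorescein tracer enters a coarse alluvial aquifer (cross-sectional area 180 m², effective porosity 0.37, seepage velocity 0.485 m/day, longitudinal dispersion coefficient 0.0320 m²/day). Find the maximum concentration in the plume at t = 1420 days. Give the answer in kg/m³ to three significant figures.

0.0282 kg/m³

The peak of an instantaneous 1D plume sits at x = vt; there the Gaussian factor is 1 and C_max = M/(n_e·A·√(4πDt)), where n_e·A is the pore area the mass is dissolved in.
√(4πDt) = √(4π × 0.0320 × 1420) = 23.90 m, so C_max = 44.9/(0.37 × 180 × 23.90) = 0.0282 kg/m³.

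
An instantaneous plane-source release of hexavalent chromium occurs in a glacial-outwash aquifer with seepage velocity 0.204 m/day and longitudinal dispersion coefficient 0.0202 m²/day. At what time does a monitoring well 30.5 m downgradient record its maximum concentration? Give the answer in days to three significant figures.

For the 1D instantaneous-source solution, setting ∂C/∂t = 0 at fixed x gives v²t² + 2Dt − x² = 0, so t = (√(D² + v²x²) − D)/v².
√(D² + v²x²) = √(0.0202² + 0.204² × 30.5²) = 6.222; v² = 0.041616.
t = (6.222 − 0.0202)/0.041616 = 149 days (vs. the pure-advection estimate x/v = 150 d).

149 days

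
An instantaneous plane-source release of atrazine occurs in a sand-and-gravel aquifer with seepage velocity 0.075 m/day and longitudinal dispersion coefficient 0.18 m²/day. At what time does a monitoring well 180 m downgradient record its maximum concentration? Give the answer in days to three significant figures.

2370 days

For the 1D instantaneous-source solution, setting ∂C/∂t = 0 at fixed x gives v²t² + 2Dt − x² = 0, so t = (√(D² + v²x²) − D)/v².
√(D² + v²x²) = √(0.18² + 0.075² × 180²) = 13.50; v² = 0.005625.
t = (13.50 − 0.18)/0.005625 = 2370 days (vs. the pure-advection estimate x/v = 2400 d).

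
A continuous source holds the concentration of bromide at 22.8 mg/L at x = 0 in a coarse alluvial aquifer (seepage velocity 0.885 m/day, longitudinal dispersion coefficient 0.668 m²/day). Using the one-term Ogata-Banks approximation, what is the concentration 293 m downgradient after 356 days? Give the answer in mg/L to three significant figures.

19.2 mg/L

For a continuous step input, C/C₀ ≈ ½·erfc((x−vt)/(2√(Dt))).
vt = 0.885 × 356 = 315.06 m and 2√(Dt) = 2√(0.668 × 356) = 30.84 m.
Argument (x−vt)/(2√(Dt)) = (293 − 315.06)/30.84 = -0.7153; ½·erfc(-0.7153) = 0.8441.
C = 22.8 × 0.8441 = 19.2 mg/L.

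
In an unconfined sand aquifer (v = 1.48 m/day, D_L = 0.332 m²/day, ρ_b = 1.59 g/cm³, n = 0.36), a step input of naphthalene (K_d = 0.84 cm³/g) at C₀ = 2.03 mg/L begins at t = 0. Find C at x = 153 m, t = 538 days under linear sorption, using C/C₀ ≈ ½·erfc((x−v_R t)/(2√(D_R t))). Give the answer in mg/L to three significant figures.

Retardation factor R = 1 + ρ_b·K_d/n = 1 + 1.59 × 0.84/0.36 = 4.710.
Sorption retards both mechanisms: v_R = v/R = 0.3142 m/day, D_R = D/R = 0.07049 m²/day.
v_R·t = 0.3142 × 538 = 169.0396 m; 2√(D_R t) = 12.32 m; argument = (153 − 169.0396)/12.32 = -1.302.
C = C₀ × ½·erfc(-1.302) = 2.03 × 0.9672 = 1.96 mg/L.

1.96 mg/L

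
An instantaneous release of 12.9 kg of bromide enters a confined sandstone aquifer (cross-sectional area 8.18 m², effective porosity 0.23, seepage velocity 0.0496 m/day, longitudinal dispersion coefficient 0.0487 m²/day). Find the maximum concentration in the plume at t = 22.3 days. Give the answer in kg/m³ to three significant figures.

The peak of an instantaneous 1D plume sits at x = vt; there the Gaussian factor is 1 and C_max = M/(n_e·A·√(4πDt)), where n_e·A is the pore area the mass is dissolved in.
√(4πDt) = √(4π × 0.0487 × 22.3) = 3.694 m, so C_max = 12.9/(0.23 × 8.18 × 3.694) = 1.86 kg/m³.

1.86 kg/m³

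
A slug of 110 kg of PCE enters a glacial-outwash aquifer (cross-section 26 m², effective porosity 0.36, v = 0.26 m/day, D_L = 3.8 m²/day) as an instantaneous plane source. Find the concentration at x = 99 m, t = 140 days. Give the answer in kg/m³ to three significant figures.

For an instantaneous plane source, C(x,t) = M/(n_e·A·√(4πDt)) · exp(−(x−vt)²/(4Dt)), with n_e·A the pore (flow) area.
Plume center vt = 0.26 × 140 = 36.4 m, so the well at 99 m is 62.6 m downgradient of the peak.
√(4πDt) = 81.76 m, giving peak height M/(n_e·A·√(4πDt)) = 110/(0.36 × 26 × 81.76) = 0.1437 kg/m³.
(x−vt)²/(4Dt) = (62.6)²/(4 × 3.8 × 140) = 1.842; exp(−1.842) = 0.1585.
C = 0.1437 × 0.1585 = 0.0228 kg/m³.

0.0228 kg/m³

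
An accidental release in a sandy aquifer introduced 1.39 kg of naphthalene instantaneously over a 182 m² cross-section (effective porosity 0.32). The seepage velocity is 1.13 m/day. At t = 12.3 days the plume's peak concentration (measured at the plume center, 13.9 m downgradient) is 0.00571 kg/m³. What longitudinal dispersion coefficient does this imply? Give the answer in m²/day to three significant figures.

0.113 m²/day

At the plume center C_max = M/(n_e·A·√(4πDt)), so D = M²/(4πt·(n_e·A·C_max)²).
n_e·A·C_max = 0.32 × 182 × 0.00571 = 0.3326 kg/m.
D = 1.39²/(4π × 12.3 × 0.3326²) = 0.113 m²/day.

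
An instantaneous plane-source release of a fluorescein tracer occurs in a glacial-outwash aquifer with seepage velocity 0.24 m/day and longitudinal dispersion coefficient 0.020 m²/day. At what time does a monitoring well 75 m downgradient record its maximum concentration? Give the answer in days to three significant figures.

312 days

For the 1D instantaneous-source solution, setting ∂C/∂t = 0 at fixed x gives v²t² + 2Dt − x² = 0, so t = (√(D² + v²x²) − D)/v².
√(D² + v²x²) = √(0.020² + 0.24² × 75²) = 18.00; v² = 0.0576.
t = (18.00 − 0.020)/0.0576 = 312 days (vs. the pure-advection estimate x/v = 312 d).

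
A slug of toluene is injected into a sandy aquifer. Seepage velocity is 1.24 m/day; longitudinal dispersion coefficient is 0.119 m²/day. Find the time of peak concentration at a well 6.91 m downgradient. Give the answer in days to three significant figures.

5.50 days

For the 1D instantaneous-source solution, setting ∂C/∂t = 0 at fixed x gives v²t² + 2Dt − x² = 0, so t = (√(D² + v²x²) − D)/v².
√(D² + v²x²) = √(0.119² + 1.24² × 6.91²) = 8.569; v² = 1.5376.
t = (8.569 − 0.119)/1.5376 = 5.50 days (vs. the pure-advection estimate x/v = 5.57 d).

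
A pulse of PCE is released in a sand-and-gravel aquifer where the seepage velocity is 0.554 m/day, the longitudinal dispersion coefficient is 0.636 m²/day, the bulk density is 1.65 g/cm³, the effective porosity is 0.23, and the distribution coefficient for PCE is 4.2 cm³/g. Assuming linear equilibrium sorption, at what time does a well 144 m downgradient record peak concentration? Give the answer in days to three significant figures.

8030 days

Retardation factor R = 1 + ρ_b·K_d/n = 1 + 1.65 × 4.2/0.23 = 31.13.
Sorption retards both mechanisms: v_R = v/R = 0.01780 m/day, D_R = D/R = 0.02043 m²/day.
Peak time from v_R²t² + 2D_R t − x² = 0: t = (√(D_R² + v_R²x²) − D_R)/v_R².
√(D_R² + v_R²x²) = √(0.02043² + 0.01780² × 144²) = 2.563; v_R² = 0.0003168.
t = (2.563 − 0.02043)/0.0003168 = 8030 days.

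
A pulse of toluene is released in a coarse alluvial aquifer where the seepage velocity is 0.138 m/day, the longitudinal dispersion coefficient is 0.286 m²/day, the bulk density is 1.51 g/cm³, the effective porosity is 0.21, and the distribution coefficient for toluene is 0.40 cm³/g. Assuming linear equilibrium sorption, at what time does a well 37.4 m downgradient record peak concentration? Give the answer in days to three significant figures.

994 days

Retardation factor R = 1 + ρ_b·K_d/n = 1 + 1.51 × 0.40/0.21 = 3.876.
Sorption retards both mechanisms: v_R = v/R = 0.03560 m/day, D_R = D/R = 0.07379 m²/day.
Peak time from v_R²t² + 2D_R t − x² = 0: t = (√(D_R² + v_R²x²) − D_R)/v_R².
√(D_R² + v_R²x²) = √(0.07379² + 0.03560² × 37.4²) = 1.333; v_R² = 0.001267.
t = (1.333 − 0.07379)/0.001267 = 994 days.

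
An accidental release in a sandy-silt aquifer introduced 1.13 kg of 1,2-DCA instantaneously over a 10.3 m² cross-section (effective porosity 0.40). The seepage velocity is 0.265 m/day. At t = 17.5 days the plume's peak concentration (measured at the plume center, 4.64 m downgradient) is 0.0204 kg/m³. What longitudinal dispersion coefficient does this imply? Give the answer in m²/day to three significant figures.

0.822 m²/day

At the plume center C_max = M/(n_e·A·√(4πDt)), so D = M²/(4πt·(n_e·A·C_max)²).
n_e·A·C_max = 0.40 × 10.3 × 0.0204 = 0.08405 kg/m.
D = 1.13²/(4π × 17.5 × 0.08405²) = 0.822 m²/day.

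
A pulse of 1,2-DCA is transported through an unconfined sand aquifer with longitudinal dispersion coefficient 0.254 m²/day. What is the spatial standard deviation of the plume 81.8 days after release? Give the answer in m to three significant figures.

6.45 m

Dispersive spreading gives a Gaussian with σ² = 2Dt; advection only shifts the center.
σ = √(2 × 0.254 × 81.8) = 6.45 m.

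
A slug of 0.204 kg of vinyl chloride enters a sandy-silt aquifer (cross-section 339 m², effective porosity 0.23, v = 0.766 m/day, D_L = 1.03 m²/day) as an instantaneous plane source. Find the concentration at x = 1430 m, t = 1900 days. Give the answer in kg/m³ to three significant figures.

For an instantaneous plane source, C(x,t) = M/(n_e·A·√(4πDt)) · exp(−(x−vt)²/(4Dt)), with n_e·A the pore (flow) area.
Plume center vt = 0.766 × 1900 = 1455.4 m, so the well at 1430 m is 25.4 m upgradient of the peak.
√(4πDt) = 156.8 m, giving peak height M/(n_e·A·√(4πDt)) = 0.204/(0.23 × 339 × 156.8) = 1.669e-05 kg/m³.
(x−vt)²/(4Dt) = (-25.4)²/(4 × 1.03 × 1900) = 0.08242; exp(−0.08242) = 0.9209.
C = 1.669e-05 × 0.9209 = 1.54e-05 kg/m³.

1.54e-05 kg/m³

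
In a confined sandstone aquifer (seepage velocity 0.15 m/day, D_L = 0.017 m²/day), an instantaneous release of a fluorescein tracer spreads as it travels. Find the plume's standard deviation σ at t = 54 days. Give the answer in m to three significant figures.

Dispersive spreading gives a Gaussian with σ² = 2Dt; advection only shifts the center.
σ = √(2 × 0.017 × 54) = 1.35 m.

1.35 m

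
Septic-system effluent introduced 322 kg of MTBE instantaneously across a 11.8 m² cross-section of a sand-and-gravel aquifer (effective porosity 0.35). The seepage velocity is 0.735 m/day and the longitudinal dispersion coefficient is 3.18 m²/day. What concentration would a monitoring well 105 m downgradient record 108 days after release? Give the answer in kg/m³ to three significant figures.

For an instantaneous plane source, C(x,t) = M/(n_e·A·√(4πDt)) · exp(−(x−vt)²/(4Dt)), with n_e·A the pore (flow) area.
Plume center vt = 0.735 × 108 = 79.38 m, so the well at 105 m is 25.62 m downgradient of the peak.
√(4πDt) = 65.69 m, giving peak height M/(n_e·A·√(4πDt)) = 322/(0.35 × 11.8 × 65.69) = 1.187 kg/m³.
(x−vt)²/(4Dt) = (25.62)²/(4 × 3.18 × 108) = 0.4778; exp(−0.4778) = 0.6201.
C = 1.187 × 0.6201 = 0.736 kg/m³.

0.736 kg/m³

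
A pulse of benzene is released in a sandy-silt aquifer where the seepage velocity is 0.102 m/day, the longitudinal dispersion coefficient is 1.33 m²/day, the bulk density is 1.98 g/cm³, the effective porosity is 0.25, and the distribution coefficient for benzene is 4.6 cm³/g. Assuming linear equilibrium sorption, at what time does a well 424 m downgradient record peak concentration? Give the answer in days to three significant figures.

Retardation factor R = 1 + ρ_b·K_d/n = 1 + 1.98 × 4.6/0.25 = 37.43.
Sorption retards both mechanisms: v_R = v/R = 0.002725 m/day, D_R = D/R = 0.03553 m²/day.
Peak time from v_R²t² + 2D_R t − x² = 0: t = (√(D_R² + v_R²x²) − D_R)/v_R².
√(D_R² + v_R²x²) = √(0.03553² + 0.002725² × 424²) = 1.156; v_R² = 7.426e-06.
t = (1.156 − 0.03553)/7.426e-06 = 151000 days.

151000 days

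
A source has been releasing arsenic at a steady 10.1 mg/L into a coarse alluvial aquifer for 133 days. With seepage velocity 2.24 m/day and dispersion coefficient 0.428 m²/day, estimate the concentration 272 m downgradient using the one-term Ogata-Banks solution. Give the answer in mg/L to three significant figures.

10.0 mg/L

For a continuous step input, C/C₀ ≈ ½·erfc((x−vt)/(2√(Dt))).
vt = 2.24 × 133 = 297.92 m and 2√(Dt) = 2√(0.428 × 133) = 15.09 m.
Argument (x−vt)/(2√(Dt)) = (272 − 297.92)/15.09 = -1.718; ½·erfc(-1.718) = 0.9924.
C = 10.1 × 0.9924 = 10.0 mg/L.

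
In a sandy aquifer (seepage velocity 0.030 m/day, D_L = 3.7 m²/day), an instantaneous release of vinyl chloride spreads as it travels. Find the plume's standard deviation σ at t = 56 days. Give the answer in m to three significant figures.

20.4 m

Dispersive spreading gives a Gaussian with σ² = 2Dt; advection only shifts the center.
σ = √(2 × 3.7 × 56) = 20.4 m.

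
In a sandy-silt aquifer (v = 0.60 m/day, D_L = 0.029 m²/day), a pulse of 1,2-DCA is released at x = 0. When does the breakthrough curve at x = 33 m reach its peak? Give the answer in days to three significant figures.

For the 1D instantaneous-source solution, setting ∂C/∂t = 0 at fixed x gives v²t² + 2Dt − x² = 0, so t = (√(D² + v²x²) − D)/v².
√(D² + v²x²) = √(0.029² + 0.60² × 33²) = 19.80; v² = 0.36.
t = (19.80 − 0.029)/0.36 = 54.9 days (vs. the pure-advection estimate x/v = 55.0 d).

54.9 days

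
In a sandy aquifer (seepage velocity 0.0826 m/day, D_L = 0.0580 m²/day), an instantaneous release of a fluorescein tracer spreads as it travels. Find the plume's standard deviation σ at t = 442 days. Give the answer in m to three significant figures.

Dispersive spreading gives a Gaussian with σ² = 2Dt; advection only shifts the center.
σ = √(2 × 0.0580 × 442) = 7.16 m.

7.16 m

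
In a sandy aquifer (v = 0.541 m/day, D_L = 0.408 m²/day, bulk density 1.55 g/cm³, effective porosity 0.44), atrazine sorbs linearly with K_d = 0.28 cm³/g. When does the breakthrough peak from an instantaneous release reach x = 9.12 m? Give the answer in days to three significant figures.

30.8 days

Retardation factor R = 1 + ρ_b·K_d/n = 1 + 1.55 × 0.28/0.44 = 1.986.
Sorption retards both mechanisms: v_R = v/R = 0.2724 m/day, D_R = D/R = 0.2054 m²/day.
Peak time from v_R²t² + 2D_R t − x² = 0: t = (√(D_R² + v_R²x²) − D_R)/v_R².
√(D_R² + v_R²x²) = √(0.2054² + 0.2724² × 9.12²) = 2.493; v_R² = 0.07420.
t = (2.493 − 0.2054)/0.07420 = 30.8 days.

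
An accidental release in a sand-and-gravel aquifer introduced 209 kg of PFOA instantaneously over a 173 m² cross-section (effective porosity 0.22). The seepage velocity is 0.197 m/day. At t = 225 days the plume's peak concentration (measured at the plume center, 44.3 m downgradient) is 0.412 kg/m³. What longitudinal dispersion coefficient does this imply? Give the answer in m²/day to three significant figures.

At the plume center C_max = M/(n_e·A·√(4πDt)), so D = M²/(4πt·(n_e·A·C_max)²).
n_e·A·C_max = 0.22 × 173 × 0.412 = 15.68 kg/m.
D = 209²/(4π × 225 × 15.68²) = 0.0628 m²/day.

0.0628 m²/day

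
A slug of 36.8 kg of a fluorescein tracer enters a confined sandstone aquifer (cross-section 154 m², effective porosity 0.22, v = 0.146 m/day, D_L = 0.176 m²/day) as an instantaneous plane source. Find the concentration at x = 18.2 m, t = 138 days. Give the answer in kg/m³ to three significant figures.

For an instantaneous plane source, C(x,t) = M/(n_e·A·√(4πDt)) · exp(−(x−vt)²/(4Dt)), with n_e·A the pore (flow) area.
Plume center vt = 0.146 × 138 = 20.148 m, so the well at 18.2 m is 1.948 m upgradient of the peak.
√(4πDt) = 17.47 m, giving peak height M/(n_e·A·√(4πDt)) = 36.8/(0.22 × 154 × 17.47) = 0.06217 kg/m³.
(x−vt)²/(4Dt) = (-1.948)²/(4 × 0.176 × 138) = 0.03906; exp(−0.03906) = 0.9617.
C = 0.06217 × 0.9617 = 0.0598 kg/m³.

0.0598 kg/m³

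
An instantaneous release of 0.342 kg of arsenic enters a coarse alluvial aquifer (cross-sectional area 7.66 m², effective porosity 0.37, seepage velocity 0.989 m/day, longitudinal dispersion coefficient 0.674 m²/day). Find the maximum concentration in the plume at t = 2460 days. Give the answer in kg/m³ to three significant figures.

The peak of an instantaneous 1D plume sits at x = vt; there the Gaussian factor is 1 and C_max = M/(n_e·A·√(4πDt)), where n_e·A is the pore area the mass is dissolved in.
√(4πDt) = √(4π × 0.674 × 2460) = 144.3 m, so C_max = 0.342/(0.37 × 7.66 × 144.3) = 0.000836 kg/m³.

0.000836 kg/m³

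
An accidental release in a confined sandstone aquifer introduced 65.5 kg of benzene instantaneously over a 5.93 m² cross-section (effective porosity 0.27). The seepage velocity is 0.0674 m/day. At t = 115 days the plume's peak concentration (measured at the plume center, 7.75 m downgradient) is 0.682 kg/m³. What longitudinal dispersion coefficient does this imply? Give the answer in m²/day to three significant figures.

At the plume center C_max = M/(n_e·A·√(4πDt)), so D = M²/(4πt·(n_e·A·C_max)²).
n_e·A·C_max = 0.27 × 5.93 × 0.682 = 1.092 kg/m.
D = 65.5²/(4π × 115 × 1.092²) = 2.49 m²/day.

2.49 m²/day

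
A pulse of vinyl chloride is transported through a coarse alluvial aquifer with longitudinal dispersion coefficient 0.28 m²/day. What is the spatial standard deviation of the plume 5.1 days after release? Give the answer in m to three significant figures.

Dispersive spreading gives a Gaussian with σ² = 2Dt; advection only shifts the center.
σ = √(2 × 0.28 × 5.1) = 1.69 m.

1.69 m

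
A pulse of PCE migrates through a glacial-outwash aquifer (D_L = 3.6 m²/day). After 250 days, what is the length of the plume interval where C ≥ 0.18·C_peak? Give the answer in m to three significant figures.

The plume is Gaussian with σ = √(2Dt) = √(2 × 3.6 × 250) = 42.43 m.
C/C_peak = exp(−Δx²/(2σ²)) = 0.18 ⇒ Δx = σ·√(−2 ln 0.18) = 42.43 × 1.852 = 78.58 m.
Width = 2Δx = 157 m.

157 m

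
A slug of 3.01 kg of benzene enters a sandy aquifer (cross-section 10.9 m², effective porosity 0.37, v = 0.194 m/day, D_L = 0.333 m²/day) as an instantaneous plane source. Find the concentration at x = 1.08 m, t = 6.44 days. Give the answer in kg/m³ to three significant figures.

0.143 kg/m³

For an instantaneous plane source, C(x,t) = M/(n_e·A·√(4πDt)) · exp(−(x−vt)²/(4Dt)), with n_e·A the pore (flow) area.
Plume center vt = 0.194 × 6.44 = 1.24936 m, so the well at 1.08 m is 0.16936 m upgradient of the peak.
√(4πDt) = 5.191 m, giving peak height M/(n_e·A·√(4πDt)) = 3.01/(0.37 × 10.9 × 5.191) = 0.1438 kg/m³.
(x−vt)²/(4Dt) = (-0.16936)²/(4 × 0.333 × 6.44) = 0.003344; exp(−0.003344) = 0.9967.
C = 0.1438 × 0.9967 = 0.143 kg/m³.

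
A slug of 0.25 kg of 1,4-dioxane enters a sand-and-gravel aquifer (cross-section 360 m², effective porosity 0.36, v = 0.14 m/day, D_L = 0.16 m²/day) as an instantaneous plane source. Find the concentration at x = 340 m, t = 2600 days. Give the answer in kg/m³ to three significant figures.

1.89e-05 kg/m³

For an instantaneous plane source, C(x,t) = M/(n_e·A·√(4πDt)) · exp(−(x−vt)²/(4Dt)), with n_e·A the pore (flow) area.
Plume center vt = 0.14 × 2600 = 364 m, so the well at 340 m is 24 m upgradient of the peak.
√(4πDt) = 72.30 m, giving peak height M/(n_e·A·√(4πDt)) = 0.25/(0.36 × 360 × 72.30) = 2.668e-05 kg/m³.
(x−vt)²/(4Dt) = (-24)²/(4 × 0.16 × 2600) = 0.3462; exp(−0.3462) = 0.7074.
C = 2.668e-05 × 0.7074 = 1.89e-05 kg/m³.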